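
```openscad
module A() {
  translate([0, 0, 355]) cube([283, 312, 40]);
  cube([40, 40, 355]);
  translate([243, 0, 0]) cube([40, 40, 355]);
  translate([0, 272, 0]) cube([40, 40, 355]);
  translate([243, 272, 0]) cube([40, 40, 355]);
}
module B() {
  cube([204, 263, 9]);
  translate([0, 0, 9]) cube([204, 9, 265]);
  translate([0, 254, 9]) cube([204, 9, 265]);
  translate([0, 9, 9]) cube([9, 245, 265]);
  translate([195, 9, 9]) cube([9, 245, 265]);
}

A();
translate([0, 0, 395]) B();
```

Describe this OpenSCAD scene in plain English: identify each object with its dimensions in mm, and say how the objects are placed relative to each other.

A is a four-legged stool. The seat is 283×312 mm, 40 mm thick, top at z = 395 mm. It stands on four square legs, each 40×40 mm in cross-section, from z = 0 to the seat underside, each flush with a corner of the seat.

B is an open-topped rectangular box: outside dimensions 204×263×274 mm, with a uniform wall and base thickness of 9 mm. The base is a full 204×263 slab on the floor; four walls sit on top of the base. The front and back walls (the −y and +y sides) span the full width; the two side walls fit between them.

The open box is on top of the stool.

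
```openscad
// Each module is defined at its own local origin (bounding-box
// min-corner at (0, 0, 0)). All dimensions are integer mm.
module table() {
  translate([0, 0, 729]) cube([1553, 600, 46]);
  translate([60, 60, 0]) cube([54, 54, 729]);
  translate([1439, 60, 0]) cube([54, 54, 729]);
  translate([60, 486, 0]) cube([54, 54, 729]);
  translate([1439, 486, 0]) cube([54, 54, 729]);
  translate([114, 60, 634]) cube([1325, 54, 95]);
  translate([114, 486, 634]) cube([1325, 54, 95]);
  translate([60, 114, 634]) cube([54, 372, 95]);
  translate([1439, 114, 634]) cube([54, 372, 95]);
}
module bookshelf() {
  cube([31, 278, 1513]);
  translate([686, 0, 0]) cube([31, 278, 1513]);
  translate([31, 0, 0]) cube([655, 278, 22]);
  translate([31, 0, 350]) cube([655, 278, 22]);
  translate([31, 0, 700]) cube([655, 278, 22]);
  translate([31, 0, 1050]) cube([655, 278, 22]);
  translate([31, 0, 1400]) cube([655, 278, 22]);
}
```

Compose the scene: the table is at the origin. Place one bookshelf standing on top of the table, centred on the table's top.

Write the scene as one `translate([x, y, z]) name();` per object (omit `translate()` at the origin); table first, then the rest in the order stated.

table();
translate([418, 161, 775]) bookshelf();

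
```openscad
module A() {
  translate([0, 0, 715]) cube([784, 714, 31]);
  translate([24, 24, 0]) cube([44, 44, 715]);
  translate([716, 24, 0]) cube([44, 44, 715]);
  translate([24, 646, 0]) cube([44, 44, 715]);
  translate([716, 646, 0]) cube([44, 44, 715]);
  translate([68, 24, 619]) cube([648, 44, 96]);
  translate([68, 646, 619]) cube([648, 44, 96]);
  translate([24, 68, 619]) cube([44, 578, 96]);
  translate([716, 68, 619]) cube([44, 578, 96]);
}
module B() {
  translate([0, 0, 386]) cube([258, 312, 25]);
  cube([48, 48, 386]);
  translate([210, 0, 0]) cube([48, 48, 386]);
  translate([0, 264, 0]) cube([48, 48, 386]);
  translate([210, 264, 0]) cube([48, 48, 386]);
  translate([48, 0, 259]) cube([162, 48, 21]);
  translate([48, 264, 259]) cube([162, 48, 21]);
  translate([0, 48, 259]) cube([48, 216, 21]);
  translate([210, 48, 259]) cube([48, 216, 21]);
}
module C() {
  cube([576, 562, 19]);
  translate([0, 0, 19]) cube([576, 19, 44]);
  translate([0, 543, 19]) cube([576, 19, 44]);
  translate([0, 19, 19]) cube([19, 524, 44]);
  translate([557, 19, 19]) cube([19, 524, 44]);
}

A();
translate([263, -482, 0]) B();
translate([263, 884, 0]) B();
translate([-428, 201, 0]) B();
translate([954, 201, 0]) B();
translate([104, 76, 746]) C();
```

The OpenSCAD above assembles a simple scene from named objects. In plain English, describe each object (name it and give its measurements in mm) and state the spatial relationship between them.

A is a table with a 784×714 mm rectangular top, 31 mm thick, top surface at z = 746 mm, supported by four 44×44 mm square legs, each inset 24 mm from the nearest pair of top edges, running from the floor. Four apron rails, 44 mm thick and 96 mm tall, run between adjacent legs with their top edges flush with the underside of the top and their outer faces flush with the legs' outer faces.

B is a simple wooden stool: a rectangular seat 258 mm (x) by 312 mm (y), 25 mm thick, top face at z = 411 mm, on four square legs, each 48×48 mm in cross-section. The legs rest on z = 0, each flush with a corner of the seat. Four stretchers, 48 mm wide and 21 mm tall, connect adjacent legs with their undersides at z = 259 mm, each running between the inner faces of the legs it joins and aligned with the legs' outer faces on the other axis.

C is an open-topped rectangular box: outside dimensions 576×562×63 mm, with a uniform wall and base thickness of 19 mm. The base is a full 576×562 slab on the floor; four walls sit on top of the base. The front and back walls (the −y and +y sides) span the full width; the two side walls fit between them.

Four stools sit around the table at the −y, +y, −x, +x sides. The open box is on top of the table, centred.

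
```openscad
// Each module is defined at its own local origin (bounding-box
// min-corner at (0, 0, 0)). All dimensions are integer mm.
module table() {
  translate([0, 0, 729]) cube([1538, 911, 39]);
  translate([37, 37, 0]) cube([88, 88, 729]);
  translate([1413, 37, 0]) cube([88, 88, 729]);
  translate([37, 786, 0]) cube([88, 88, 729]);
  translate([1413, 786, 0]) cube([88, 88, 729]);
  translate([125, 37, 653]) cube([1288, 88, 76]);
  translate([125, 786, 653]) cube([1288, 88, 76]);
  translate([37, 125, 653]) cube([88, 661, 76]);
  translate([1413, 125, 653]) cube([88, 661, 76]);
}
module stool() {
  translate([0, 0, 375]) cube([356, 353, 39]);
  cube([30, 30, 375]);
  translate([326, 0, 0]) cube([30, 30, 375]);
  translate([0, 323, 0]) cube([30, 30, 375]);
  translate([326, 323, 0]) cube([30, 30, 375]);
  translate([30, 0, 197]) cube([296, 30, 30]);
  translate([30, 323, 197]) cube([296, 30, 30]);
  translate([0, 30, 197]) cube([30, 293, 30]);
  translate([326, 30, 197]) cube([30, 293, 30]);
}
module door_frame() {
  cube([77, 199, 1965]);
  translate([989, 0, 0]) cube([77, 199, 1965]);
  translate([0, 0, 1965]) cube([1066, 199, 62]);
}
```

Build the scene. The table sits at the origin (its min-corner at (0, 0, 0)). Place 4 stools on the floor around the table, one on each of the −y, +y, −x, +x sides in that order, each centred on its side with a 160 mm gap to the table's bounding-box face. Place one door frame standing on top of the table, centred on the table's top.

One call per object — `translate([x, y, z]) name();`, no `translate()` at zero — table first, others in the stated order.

table();
translate([591, -513, 0]) stool();
translate([591, 1071, 0]) stool();
translate([-516, 279, 0]) stool();
translate([1698, 279, 0]) stool();
translate([236, 356, 768]) door_frame();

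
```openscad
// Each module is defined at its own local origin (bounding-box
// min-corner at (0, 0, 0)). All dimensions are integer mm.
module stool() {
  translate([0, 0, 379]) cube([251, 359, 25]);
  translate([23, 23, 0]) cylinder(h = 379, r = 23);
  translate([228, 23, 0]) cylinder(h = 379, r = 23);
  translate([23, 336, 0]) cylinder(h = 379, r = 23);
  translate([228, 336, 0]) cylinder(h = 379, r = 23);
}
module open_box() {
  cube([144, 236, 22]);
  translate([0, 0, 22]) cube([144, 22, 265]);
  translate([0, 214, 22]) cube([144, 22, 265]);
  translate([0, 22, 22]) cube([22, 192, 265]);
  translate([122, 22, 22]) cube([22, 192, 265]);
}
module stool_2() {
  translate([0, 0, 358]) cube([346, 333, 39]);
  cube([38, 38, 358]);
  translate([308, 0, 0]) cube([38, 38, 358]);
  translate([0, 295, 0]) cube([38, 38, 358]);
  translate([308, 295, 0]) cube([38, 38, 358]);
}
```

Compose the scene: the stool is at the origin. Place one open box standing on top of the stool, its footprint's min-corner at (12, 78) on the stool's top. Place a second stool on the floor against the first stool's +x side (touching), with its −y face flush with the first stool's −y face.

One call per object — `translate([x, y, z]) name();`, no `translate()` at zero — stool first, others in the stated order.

stool();
translate([12, 78, 404]) open_box();
translate([251, 0, 0]) stool_2();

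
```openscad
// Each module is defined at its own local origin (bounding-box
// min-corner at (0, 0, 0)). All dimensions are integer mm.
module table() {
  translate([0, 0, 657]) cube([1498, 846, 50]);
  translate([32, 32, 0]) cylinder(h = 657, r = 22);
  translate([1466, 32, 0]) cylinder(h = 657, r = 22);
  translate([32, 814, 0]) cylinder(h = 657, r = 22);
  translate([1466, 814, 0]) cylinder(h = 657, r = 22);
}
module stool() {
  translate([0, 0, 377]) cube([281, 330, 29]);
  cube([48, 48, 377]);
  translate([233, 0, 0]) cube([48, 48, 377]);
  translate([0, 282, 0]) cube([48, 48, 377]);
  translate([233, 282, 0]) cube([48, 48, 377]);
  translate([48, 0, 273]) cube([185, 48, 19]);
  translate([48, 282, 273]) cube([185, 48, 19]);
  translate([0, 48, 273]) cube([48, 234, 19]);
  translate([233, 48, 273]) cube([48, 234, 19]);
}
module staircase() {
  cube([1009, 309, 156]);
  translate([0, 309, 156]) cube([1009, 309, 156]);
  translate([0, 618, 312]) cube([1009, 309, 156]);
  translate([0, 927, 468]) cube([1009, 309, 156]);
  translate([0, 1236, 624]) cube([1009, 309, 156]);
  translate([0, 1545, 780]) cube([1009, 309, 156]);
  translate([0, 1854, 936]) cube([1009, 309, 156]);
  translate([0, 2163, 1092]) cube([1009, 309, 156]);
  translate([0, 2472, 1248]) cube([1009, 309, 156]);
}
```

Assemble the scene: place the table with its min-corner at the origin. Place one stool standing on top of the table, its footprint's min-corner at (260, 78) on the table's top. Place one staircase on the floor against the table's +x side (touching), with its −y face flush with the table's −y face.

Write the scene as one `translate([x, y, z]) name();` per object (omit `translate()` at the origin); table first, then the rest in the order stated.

table();
translate([260, 78, 707]) stool();
translate([1498, 0, 0]) staircase();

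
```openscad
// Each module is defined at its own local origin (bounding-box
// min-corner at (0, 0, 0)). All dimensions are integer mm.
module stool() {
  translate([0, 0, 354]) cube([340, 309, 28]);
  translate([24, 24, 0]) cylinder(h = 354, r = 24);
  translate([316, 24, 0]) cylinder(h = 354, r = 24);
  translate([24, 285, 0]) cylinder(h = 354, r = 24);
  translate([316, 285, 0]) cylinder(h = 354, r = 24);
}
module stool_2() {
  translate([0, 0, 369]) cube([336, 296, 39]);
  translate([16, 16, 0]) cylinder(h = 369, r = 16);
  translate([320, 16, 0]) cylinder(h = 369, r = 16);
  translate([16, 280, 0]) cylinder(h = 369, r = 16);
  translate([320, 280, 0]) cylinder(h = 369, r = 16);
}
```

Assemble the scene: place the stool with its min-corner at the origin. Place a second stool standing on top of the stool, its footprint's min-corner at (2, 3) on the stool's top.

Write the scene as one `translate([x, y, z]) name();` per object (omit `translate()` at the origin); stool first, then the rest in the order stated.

stool();
translate([2, 3, 382]) stool_2();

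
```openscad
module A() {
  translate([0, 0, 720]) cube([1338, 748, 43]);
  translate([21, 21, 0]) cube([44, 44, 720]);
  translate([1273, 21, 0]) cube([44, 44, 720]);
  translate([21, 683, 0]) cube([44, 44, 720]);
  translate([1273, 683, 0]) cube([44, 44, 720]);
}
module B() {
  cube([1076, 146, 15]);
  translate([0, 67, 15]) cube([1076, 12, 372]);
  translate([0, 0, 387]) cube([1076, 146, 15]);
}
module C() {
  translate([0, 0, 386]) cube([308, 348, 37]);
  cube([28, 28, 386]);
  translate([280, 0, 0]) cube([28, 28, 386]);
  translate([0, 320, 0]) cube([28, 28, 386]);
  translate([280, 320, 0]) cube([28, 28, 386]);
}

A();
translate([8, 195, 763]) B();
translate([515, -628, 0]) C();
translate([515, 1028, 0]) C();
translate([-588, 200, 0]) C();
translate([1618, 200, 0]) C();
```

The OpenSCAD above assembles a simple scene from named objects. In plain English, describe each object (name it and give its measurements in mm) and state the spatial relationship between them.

A is a rectangular dining table. The top is 1338×748×43 mm with its upper surface at z = 763 mm. It stands on four 44×44 mm square legs, each inset 21 mm from the nearest pair of top edges, running from the floor to the underside of the top.

B is an I-beam lying along x, 1076 mm long. Overall section height 402 mm. Two flanges 146 mm wide (y) and 15 mm thick, one on the floor and one at the top; a web 12 mm thick runs between them, centred on the flange width.

C is a simple wooden stool: a rectangular seat 308 mm (x) by 348 mm (y), 37 mm thick, top face at z = 423 mm, on four square legs, each 28×28 mm in cross-section. The legs rest on z = 0, each flush with a corner of the seat.

The I-beam is on top of the table. Four stools sit around the table at the −y, +y, −x, +x sides.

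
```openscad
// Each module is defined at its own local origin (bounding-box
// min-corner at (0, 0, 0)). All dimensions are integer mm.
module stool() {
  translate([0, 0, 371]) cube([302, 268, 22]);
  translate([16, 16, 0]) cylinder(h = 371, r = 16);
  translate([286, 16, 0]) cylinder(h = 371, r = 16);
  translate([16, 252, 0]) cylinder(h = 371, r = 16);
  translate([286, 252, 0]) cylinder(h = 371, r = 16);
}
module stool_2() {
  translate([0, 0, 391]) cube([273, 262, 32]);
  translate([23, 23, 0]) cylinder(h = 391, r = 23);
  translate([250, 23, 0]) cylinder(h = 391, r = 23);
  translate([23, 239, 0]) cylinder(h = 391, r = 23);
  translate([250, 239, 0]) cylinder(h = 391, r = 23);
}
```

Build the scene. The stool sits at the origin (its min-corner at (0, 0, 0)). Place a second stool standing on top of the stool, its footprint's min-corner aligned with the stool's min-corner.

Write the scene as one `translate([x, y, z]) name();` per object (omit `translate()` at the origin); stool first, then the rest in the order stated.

stool();
translate([0, 0, 393]) stool_2();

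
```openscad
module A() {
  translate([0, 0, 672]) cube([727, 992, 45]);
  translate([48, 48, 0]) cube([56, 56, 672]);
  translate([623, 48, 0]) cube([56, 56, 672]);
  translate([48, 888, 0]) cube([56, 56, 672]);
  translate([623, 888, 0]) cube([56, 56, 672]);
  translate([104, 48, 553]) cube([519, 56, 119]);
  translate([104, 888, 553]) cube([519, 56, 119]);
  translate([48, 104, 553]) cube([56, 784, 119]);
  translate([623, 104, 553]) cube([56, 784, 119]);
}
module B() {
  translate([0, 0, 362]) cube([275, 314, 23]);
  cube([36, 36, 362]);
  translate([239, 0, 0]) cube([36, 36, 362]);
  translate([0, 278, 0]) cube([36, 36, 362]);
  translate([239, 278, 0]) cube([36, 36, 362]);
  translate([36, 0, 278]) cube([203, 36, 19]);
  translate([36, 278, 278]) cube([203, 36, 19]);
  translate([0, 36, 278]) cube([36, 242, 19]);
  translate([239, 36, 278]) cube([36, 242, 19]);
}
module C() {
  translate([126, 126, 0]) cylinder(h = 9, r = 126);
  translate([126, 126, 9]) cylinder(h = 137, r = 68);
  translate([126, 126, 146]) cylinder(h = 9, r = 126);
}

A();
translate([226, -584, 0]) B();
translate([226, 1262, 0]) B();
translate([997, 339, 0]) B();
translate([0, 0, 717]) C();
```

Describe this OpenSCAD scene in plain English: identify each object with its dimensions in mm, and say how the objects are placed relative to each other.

A is a rectangular dining table. The top is 727×992×45 mm with its upper surface at z = 717 mm. It stands on four 56×56 mm square legs, each inset 48 mm from the nearest pair of top edges, running from the floor to the underside of the top. Four apron rails, 56 mm thick and 119 mm tall, run between adjacent legs with their top edges flush with the underside of the top and their outer faces flush with the legs' outer faces.

B is a four-legged stool. The seat is a 275×314×23 mm slab whose top surface is at z = 385 mm; four square legs, each 36×36 mm in cross-section, run from the floor (z = 0) to the underside of the seat, each flush with a corner of the seat. Four stretchers, 36 mm wide and 19 mm tall, connect adjacent legs with their undersides at z = 278 mm, each running between the inner faces of the legs it joins and aligned with the legs' outer faces on the other axis.

C is a spool: two coaxial disc flanges of radius 126 mm and thickness 9 mm, joined by a core cylinder of radius 68 mm and height 137 mm. The lower flange rests on z = 0 and the three cylinders share a vertical axis.

Three stools sit around the table at the −y, +y, +x sides. The spool is on top of the table.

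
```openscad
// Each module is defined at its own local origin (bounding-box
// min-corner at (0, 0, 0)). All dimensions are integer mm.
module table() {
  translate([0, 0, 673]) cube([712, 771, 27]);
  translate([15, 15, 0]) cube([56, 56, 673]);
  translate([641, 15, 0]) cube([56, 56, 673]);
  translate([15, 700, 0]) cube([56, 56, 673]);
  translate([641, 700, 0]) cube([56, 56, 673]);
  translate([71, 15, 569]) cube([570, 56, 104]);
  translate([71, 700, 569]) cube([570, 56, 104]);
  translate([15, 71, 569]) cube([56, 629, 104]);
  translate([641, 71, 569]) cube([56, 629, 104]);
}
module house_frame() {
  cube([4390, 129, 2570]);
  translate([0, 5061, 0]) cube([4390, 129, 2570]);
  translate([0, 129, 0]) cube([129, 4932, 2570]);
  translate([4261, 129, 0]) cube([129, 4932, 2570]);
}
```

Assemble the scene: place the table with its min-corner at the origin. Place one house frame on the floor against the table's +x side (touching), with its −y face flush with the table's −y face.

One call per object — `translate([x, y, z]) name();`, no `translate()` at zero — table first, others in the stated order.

table();
translate([712, 0, 0]) house_frame();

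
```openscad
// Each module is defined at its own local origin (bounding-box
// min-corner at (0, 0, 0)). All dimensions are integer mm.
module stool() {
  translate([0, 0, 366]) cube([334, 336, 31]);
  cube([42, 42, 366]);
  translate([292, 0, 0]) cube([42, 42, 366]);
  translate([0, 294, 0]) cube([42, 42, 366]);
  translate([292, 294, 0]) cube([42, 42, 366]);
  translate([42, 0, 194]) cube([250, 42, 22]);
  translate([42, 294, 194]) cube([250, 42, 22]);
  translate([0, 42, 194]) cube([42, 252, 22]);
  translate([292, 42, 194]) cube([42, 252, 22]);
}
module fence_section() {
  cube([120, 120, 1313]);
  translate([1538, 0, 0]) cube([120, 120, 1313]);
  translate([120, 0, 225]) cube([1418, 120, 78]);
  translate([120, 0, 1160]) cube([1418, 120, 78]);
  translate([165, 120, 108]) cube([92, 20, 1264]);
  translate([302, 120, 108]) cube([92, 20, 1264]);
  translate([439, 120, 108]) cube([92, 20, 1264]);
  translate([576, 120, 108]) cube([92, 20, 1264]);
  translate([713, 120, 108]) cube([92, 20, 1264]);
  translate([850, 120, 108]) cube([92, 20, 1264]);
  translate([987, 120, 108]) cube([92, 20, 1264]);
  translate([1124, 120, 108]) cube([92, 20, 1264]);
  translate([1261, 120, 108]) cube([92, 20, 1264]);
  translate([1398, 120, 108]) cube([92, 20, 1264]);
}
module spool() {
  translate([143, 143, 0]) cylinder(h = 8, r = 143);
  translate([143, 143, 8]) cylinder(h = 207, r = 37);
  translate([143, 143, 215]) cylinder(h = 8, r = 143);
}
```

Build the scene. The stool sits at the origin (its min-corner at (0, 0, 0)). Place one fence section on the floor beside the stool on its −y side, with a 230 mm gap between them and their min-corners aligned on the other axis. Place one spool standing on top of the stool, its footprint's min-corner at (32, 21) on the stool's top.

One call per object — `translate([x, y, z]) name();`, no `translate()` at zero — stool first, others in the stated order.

stool();
translate([0, -370, 0]) fence_section();
translate([32, 21, 397]) spool();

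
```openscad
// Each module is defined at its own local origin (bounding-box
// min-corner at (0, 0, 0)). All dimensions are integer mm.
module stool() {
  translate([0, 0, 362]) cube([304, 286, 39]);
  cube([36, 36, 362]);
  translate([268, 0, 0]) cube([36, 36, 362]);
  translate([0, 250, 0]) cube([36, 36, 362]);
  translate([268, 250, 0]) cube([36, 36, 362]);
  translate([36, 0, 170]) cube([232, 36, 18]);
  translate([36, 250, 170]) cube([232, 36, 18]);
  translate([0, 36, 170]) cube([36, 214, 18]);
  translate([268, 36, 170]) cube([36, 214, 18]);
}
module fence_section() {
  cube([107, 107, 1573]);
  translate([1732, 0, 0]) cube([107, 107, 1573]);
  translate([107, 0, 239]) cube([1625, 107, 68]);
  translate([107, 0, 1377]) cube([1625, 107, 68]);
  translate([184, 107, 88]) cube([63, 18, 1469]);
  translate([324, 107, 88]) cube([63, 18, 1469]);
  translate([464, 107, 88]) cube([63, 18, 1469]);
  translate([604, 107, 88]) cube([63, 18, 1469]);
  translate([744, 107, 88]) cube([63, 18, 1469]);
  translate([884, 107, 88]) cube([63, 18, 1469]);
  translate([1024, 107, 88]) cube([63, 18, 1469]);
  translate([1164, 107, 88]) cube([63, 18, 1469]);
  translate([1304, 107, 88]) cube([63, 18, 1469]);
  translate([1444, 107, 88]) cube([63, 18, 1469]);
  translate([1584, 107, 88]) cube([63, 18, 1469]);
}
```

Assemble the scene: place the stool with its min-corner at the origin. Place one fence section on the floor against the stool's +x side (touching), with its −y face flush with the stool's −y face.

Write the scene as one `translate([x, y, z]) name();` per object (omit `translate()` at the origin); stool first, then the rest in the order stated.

stool();
translate([304, 0, 0]) fence_section();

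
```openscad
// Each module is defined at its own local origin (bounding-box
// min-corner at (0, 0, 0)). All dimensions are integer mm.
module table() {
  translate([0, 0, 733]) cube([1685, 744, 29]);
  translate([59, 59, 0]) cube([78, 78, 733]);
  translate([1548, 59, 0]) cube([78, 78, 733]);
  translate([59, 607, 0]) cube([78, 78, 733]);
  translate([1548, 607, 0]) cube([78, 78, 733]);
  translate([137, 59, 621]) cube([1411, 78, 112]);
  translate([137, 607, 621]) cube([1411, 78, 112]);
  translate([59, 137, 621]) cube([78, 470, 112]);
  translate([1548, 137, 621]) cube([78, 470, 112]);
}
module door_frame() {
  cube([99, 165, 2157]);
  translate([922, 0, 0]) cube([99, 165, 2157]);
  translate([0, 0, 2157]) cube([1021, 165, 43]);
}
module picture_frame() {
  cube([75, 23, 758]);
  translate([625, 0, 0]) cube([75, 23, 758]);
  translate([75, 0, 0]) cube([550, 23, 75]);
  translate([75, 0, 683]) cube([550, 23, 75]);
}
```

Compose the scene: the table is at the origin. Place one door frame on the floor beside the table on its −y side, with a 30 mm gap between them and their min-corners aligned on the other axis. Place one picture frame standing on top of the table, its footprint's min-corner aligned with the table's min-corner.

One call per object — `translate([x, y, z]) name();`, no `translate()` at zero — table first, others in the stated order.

table();
translate([0, -195, 0]) door_frame();
translate([0, 0, 762]) picture_frame();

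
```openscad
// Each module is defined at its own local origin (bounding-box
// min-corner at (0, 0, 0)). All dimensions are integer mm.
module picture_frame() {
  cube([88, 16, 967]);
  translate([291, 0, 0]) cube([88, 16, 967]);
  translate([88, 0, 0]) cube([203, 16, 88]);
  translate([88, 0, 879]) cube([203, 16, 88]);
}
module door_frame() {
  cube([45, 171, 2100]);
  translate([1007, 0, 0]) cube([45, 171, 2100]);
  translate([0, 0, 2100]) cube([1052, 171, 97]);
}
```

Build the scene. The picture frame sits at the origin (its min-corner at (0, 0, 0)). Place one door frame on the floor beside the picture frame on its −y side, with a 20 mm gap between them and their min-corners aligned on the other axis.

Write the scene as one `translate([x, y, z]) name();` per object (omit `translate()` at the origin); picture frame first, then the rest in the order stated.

picture_frame();
translate([0, -191, 0]) door_frame();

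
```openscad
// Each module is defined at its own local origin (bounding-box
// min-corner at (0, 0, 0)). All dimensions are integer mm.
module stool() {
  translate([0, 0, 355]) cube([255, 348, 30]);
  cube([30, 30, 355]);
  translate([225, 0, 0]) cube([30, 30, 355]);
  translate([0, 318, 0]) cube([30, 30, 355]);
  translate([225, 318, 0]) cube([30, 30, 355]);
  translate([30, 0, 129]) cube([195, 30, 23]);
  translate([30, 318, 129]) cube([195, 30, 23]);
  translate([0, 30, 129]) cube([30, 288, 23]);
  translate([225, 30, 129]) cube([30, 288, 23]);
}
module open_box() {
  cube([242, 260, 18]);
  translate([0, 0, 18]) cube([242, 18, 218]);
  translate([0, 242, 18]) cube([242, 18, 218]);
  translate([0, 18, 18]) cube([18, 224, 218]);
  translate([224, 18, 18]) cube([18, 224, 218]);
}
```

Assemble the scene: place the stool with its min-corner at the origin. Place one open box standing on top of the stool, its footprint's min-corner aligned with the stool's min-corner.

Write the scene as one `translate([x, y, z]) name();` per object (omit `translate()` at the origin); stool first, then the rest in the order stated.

stool();
translate([0, 0, 385]) open_box();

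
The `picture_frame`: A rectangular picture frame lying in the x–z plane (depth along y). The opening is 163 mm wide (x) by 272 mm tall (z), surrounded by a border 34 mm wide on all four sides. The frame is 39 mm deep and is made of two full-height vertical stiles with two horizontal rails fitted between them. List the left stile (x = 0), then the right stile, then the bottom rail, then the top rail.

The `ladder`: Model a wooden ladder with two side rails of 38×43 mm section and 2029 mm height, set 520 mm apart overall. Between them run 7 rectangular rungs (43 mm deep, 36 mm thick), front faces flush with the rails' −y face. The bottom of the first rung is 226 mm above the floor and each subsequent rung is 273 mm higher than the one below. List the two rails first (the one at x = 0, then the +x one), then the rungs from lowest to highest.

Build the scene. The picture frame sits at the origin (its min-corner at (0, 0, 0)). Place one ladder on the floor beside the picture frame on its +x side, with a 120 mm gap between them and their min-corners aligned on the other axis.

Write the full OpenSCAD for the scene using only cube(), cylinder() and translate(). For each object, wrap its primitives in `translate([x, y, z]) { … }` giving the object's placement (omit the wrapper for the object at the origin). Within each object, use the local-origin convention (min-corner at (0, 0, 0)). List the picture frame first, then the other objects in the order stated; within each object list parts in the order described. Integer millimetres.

cube([34, 39, 340]);
translate([197, 0, 0]) cube([34, 39, 340]);
translate([34, 0, 0]) cube([163, 39, 34]);
translate([34, 0, 306]) cube([163, 39, 34]);
translate([351, 0, 0]) {
  cube([38, 43, 2029]);
  translate([482, 0, 0]) cube([38, 43, 2029]);
  translate([38, 0, 226]) cube([444, 43, 36]);
  translate([38, 0, 499]) cube([444, 43, 36]);
  translate([38, 0, 772]) cube([444, 43, 36]);
  translate([38, 0, 1045]) cube([444, 43, 36]);
  translate([38, 0, 1318]) cube([444, 43, 36]);
  translate([38, 0, 1591]) cube([444, 43, 36]);
  translate([38, 0, 1864]) cube([444, 43, 36]);
}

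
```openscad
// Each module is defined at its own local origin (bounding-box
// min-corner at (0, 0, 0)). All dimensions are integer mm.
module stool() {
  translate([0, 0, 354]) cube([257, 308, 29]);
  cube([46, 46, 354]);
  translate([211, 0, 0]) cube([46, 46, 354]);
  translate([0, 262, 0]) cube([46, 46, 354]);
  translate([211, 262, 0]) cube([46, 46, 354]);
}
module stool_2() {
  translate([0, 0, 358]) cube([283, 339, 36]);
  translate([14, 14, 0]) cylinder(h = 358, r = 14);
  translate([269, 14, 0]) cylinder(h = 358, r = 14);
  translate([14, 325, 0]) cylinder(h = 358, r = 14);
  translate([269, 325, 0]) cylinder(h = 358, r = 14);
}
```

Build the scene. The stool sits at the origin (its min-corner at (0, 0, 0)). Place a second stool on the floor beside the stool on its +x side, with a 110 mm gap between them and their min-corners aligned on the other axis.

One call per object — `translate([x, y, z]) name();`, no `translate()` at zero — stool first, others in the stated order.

stool();
translate([367, 0, 0]) stool_2();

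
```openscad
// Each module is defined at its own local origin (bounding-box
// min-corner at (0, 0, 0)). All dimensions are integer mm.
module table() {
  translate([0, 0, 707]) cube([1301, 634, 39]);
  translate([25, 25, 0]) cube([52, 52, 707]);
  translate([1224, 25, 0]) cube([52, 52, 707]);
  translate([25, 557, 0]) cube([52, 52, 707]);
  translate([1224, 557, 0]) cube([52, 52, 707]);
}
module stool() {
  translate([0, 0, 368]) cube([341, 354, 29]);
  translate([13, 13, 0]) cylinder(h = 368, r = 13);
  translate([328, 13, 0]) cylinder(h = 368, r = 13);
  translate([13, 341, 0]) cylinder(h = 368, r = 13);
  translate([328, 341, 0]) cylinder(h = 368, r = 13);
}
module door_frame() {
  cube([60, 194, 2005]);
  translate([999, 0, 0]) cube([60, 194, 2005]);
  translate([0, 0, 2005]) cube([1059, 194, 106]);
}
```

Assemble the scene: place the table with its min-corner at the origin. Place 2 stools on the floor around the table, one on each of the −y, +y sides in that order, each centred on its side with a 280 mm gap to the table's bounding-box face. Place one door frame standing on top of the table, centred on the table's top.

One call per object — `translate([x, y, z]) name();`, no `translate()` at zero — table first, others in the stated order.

table();
translate([480, -634, 0]) stool();
translate([480, 914, 0]) stool();
translate([121, 220, 746]) door_frame();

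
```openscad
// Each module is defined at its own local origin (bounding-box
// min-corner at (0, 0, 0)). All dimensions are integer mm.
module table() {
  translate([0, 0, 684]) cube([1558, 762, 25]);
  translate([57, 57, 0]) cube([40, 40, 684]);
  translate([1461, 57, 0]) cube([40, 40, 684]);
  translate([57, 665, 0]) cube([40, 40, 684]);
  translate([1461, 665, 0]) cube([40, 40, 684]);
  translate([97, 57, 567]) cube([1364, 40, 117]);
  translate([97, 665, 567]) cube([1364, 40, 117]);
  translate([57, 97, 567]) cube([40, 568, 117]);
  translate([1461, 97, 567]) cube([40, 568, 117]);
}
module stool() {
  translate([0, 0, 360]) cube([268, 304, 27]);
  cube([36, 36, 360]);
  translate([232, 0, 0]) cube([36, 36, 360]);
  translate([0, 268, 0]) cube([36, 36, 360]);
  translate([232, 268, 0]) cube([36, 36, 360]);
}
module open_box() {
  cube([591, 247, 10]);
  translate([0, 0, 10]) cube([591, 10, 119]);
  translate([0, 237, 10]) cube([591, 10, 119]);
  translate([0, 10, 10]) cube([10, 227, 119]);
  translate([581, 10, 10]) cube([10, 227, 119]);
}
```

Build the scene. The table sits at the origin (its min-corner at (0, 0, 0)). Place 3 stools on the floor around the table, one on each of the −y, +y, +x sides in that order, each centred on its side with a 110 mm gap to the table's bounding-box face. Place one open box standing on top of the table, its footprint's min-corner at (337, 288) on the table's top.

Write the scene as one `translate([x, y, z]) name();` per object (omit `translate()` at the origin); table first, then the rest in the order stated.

table();
translate([645, -414, 0]) stool();
translate([645, 872, 0]) stool();
translate([1668, 229, 0]) stool();
translate([337, 288, 709]) open_box();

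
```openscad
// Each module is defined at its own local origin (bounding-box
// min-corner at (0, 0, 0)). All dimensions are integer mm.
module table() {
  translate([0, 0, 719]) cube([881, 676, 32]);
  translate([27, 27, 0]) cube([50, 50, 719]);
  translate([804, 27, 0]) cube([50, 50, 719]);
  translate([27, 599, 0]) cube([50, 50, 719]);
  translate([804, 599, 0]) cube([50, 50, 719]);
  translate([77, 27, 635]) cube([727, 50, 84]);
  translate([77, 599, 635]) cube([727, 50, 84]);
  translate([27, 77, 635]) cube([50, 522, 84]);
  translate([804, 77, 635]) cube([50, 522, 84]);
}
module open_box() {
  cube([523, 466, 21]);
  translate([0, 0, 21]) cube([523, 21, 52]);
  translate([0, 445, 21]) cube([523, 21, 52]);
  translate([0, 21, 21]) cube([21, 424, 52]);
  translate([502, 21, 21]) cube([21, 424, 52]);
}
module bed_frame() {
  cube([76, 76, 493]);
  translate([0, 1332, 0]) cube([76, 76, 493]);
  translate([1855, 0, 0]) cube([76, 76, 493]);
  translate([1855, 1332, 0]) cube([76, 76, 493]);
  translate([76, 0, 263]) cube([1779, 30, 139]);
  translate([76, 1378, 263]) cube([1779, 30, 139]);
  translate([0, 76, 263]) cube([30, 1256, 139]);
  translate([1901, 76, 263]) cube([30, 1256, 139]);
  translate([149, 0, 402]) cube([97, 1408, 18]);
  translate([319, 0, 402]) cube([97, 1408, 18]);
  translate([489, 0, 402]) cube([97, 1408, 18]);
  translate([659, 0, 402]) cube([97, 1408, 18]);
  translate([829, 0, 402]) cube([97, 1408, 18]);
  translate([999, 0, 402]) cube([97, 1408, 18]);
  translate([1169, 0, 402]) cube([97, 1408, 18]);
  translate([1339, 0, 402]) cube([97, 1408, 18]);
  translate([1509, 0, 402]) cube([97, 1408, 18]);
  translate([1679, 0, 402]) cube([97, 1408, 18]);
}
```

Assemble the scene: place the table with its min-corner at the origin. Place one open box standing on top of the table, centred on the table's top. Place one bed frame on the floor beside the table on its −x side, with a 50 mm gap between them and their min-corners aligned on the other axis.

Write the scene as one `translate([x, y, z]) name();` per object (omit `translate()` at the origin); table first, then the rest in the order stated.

table();
translate([179, 105, 751]) open_box();
translate([-1981, 0, 0]) bed_frame();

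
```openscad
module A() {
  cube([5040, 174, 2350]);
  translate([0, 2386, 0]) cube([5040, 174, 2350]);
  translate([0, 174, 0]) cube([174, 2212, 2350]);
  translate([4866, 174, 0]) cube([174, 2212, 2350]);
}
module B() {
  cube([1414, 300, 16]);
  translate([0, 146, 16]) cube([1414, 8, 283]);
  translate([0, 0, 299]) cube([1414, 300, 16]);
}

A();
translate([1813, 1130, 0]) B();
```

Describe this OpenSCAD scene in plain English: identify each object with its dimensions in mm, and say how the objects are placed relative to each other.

A is the wall frame of a small rectangular building: four walls, each 2350 mm tall and 174 mm thick, enclosing a footprint 5040 mm (x) by 2560 mm (y) outside-to-outside, with no floor or roof. The front and back walls (the −y and +y sides) span the full width; the two side walls fit between them.

B is an I-beam lying along x, 1414 mm long. Overall section height 315 mm. Two flanges 300 mm wide (y) and 16 mm thick, one on the floor and one at the top; a web 8 mm thick runs between them, centred on the flange width.

The I-beam sits inside the house frame, centred.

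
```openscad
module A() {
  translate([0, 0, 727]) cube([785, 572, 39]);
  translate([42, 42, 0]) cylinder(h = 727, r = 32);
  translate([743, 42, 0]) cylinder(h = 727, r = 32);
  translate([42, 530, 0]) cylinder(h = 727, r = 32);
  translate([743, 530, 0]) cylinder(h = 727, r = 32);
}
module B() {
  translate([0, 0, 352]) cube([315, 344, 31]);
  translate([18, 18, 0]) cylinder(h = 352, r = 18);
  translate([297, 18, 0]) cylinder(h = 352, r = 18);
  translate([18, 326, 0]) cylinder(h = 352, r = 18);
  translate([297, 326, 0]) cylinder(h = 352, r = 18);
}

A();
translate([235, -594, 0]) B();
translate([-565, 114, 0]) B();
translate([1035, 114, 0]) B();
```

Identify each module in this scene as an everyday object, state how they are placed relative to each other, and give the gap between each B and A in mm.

Each stool's nearest face is 250 mm from the table's bounding box.

A is a table. B is a stool. Three stools sit around the table at the −y, −x, +x sides. The gap between each stool and the table is 250 mm.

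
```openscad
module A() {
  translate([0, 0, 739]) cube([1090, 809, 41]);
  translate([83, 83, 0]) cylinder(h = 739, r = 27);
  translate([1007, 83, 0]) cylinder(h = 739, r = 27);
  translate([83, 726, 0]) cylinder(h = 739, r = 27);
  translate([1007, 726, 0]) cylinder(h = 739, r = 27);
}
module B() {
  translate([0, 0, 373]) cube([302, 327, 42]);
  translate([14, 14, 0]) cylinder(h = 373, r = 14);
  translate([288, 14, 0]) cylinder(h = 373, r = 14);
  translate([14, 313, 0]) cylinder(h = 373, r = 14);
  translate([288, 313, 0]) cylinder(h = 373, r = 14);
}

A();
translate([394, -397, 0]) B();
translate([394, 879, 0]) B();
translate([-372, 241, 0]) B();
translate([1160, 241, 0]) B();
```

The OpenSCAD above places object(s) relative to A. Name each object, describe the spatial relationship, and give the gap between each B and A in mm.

A is a table. B is a stool. Four stools sit around the table at the −y, +y, −x, +x sides. The gap between each stool and the table is 70 mm.

Each stool's nearest face is 70 mm from the table's bounding box.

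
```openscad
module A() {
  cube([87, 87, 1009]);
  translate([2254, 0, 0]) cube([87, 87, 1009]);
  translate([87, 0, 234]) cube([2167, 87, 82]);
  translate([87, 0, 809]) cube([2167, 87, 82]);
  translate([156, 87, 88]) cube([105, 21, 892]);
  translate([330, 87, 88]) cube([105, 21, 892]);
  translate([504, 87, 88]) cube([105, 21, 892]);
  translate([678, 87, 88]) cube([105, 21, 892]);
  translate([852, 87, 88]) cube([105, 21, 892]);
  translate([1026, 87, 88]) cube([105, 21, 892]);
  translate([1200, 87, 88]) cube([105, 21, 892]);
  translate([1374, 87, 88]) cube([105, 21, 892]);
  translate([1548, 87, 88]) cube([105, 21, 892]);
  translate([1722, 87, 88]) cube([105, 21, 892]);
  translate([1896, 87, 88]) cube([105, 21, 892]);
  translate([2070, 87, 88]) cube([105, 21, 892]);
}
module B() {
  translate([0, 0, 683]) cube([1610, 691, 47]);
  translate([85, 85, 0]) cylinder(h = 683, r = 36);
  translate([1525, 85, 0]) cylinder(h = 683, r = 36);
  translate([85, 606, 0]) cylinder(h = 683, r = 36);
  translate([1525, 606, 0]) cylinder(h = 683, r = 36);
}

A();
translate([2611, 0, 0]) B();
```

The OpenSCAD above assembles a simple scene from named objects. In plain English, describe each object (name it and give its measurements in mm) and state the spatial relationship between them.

A is a fence section. Two 87×87 mm posts, 1009 mm tall, stand on the floor with a clear span of 2167 mm between their inner faces. Two horizontal rails of 87×82 mm section span the gap between the posts with their undersides at z = 234 mm and z = 809 mm, flush with the posts' −y face. 12 pickets, each 105 mm wide, 21 mm thick and 892 mm tall, are fixed to the +y face of the rails with their bottoms at z = 88 mm, evenly spaced across the span with equal gaps (rounded down to the nearest mm) at the −x end and between each pair — any rounding remainder accumulates at the +x end.

B is a table: top 1610 mm (x) × 691 mm (y), 47 mm thick, upper face at z = 730 mm, on four round legs of 72 mm diameter, each leg's bounding box inset 49 mm from the nearest pair of top edges, running from z = 0 to the bottom of the top.

The table is on the floor beside the fence section on its +x side.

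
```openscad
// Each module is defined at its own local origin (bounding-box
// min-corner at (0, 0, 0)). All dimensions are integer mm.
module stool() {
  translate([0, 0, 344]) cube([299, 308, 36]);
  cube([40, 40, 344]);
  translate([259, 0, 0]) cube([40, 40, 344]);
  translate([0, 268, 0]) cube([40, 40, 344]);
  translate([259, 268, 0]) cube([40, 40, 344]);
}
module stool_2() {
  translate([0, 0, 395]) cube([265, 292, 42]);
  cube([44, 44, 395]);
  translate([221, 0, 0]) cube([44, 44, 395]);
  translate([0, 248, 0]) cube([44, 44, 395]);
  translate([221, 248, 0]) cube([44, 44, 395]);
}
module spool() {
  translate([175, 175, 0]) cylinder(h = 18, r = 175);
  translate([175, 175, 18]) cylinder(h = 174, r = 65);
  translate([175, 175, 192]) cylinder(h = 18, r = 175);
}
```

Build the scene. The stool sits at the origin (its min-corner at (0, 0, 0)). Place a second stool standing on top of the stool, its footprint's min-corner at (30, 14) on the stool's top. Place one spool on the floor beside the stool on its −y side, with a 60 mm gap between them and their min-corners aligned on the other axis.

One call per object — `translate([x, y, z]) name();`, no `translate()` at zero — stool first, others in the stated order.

stool();
translate([30, 14, 380]) stool_2();
translate([0, -410, 0]) spool();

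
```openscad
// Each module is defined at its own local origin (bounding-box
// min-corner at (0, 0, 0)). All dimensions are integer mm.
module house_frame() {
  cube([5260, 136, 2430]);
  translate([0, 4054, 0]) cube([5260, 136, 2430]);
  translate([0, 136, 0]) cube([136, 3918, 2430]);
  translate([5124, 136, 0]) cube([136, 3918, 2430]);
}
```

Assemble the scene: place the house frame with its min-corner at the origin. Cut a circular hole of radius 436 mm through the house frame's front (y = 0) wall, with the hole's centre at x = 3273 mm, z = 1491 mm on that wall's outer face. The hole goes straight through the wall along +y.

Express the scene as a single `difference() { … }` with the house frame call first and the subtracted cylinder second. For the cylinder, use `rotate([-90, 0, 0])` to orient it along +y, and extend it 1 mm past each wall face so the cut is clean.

difference() {
  house_frame();
  translate([3273, -1, 1491]) rotate([-90, 0, 0]) cylinder(h = 138, r = 436);
}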